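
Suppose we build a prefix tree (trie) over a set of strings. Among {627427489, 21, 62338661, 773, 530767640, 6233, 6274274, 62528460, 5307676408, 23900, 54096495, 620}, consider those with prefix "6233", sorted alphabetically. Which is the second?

62338661

DFS of the "6233" subtree visits, in order: "6233", "62338661"
The 2nd is 62338661.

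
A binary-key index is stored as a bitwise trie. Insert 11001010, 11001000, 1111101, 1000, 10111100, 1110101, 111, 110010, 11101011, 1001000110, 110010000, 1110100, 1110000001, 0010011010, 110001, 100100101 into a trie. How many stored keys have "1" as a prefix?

15

Traverse to the node for "1", then collect every word in that subtree.
Matches: "1000", "1001000110", "100100101", "10111100", "110001", "110010", "11001000", "110010000", "11001010", "111", "1110000001", "1110100", "1110101", "11101011", "1111101"
Count: 15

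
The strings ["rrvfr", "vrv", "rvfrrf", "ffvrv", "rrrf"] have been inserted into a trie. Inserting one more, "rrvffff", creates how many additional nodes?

"rrvf" is already a path in the trie; the remaining "fff" must be added.
Each of the 3 remaining characters creates one node.

3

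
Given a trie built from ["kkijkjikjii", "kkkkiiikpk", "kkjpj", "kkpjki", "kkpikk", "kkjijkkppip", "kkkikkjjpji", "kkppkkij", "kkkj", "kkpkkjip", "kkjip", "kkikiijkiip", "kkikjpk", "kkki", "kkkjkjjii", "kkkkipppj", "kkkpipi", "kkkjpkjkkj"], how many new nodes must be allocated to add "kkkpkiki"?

Walking "kkkpkiki" from the root, the first 4 characters ("kkkp") follow existing edges; "k" is the first miss.
So 8 − 4 = 4 new nodes.

4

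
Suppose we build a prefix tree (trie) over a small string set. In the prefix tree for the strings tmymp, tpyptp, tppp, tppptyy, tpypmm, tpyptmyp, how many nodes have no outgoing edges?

5

Leaves are exactly the stored words that no other stored word extends.
Those words: "tmymp", "tppptyy", "tpypmm", "tpyptmyp", "tpyptp"
Leaf count: 5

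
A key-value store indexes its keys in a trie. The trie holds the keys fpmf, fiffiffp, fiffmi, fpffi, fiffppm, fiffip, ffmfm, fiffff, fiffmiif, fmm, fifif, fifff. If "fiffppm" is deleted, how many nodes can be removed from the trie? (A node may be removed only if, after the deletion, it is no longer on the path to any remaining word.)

Walk "fiffppm" from the leaf back toward the root, removing each node that no remaining word uses.
The suffix "ppm" (3 nodes) is used only by "fiffppm"; the node for "fiff" still has the child "i", so pruning stops there.
Nodes removed: 3

3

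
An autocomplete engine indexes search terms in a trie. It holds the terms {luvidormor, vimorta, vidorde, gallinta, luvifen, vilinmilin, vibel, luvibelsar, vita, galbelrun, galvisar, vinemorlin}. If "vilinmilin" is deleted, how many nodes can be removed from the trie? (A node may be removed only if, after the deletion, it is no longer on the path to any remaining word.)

8

A node on "vilinmilin"'s path can go only if nothing else ends at it or branches off below it.
The suffix "linmilin" (8 nodes) is used only by "vilinmilin"; the node for "vi" still has the child "m", so pruning stops there.
Nodes removed: 8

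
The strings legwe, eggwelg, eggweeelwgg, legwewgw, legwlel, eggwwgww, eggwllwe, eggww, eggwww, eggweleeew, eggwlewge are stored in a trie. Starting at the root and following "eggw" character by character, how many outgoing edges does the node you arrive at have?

3

Walk "eggw" from the root, arriving at one node.
Characters that immediately follow "eggw" among the stored strings: {e, l, w}.
That node has 3 child edges.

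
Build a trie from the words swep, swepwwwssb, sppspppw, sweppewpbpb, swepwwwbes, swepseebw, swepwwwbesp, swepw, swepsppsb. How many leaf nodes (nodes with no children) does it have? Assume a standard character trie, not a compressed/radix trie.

6

A leaf is a node with no children — equivalently, the end of a word that is not a proper prefix of any other stored word.
Those words: "sppspppw", "sweppewpbpb", "swepseebw", "swepsppsb", "swepwwwbesp", "swepwwwssb"
Leaf count: 6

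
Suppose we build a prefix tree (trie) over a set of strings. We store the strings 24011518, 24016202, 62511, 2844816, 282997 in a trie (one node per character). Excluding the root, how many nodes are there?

27

Insert word by word; a character creates a node only if that edge doesn't already exist:
  "24011518" → 8 new (2, 4, 0, 1, 1, 5, 1, 8)
  "24016202" → prefix "2401" already present; 4 new (6, 2, 0, 2)
  "62511" → 5 new (6, 2, 5, 1, 1)
  "2844816" → prefix "2" already present; 6 new (8, 4, 4, 8, 1, 6)
  "282997" → prefix "28" already present; 4 new (2, 9, 9, 7)
Total nodes = 8 + 4 + 5 + 6 + 4 = 27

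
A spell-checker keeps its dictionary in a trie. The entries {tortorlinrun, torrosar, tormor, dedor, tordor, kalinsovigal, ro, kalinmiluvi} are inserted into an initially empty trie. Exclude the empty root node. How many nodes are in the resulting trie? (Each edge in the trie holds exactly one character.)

48

Insert word by word; a character creates a node only if that edge doesn't already exist:
  "tortorlinrun" → 12 new (t, o, r, t, o, r, l, i, n, r, u, n)
  "torrosar" → prefix "tor" already present; 5 new (r, o, s, a, r)
  "tormor" → prefix "tor" already present; 3 new (m, o, r)
  "dedor" → 5 new (d, e, d, o, r)
  "tordor" → prefix "tor" already present; 3 new (d, o, r)
  "kalinsovigal" → 12 new (k, a, l, i, n, s, o, v, i, g, a, l)
  "ro" → 2 new (r, o)
  "kalinmiluvi" → prefix "kalin" already present; 6 new (m, i, l, u, v, i)
Total nodes = 12 + 5 + 3 + 5 + 3 + 12 + 2 + 6 = 48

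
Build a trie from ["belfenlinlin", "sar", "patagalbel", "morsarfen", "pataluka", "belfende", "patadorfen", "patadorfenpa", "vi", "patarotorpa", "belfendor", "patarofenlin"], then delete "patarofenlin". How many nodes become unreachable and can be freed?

6

Walk "patarofenlin" from the leaf back toward the root, removing each node that no remaining word uses.
The suffix "fenlin" (6 nodes) is used only by "patarofenlin"; the node for "pataro" still has the child "t", so pruning stops there.
Nodes removed: 6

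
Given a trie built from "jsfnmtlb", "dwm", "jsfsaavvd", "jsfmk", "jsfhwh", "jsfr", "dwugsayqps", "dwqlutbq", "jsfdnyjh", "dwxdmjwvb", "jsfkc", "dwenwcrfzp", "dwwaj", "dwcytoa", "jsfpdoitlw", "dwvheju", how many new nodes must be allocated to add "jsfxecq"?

"jsf" is already a path in the trie; the remaining "xecq" must be added.
So 7 − 3 = 4 new nodes.

4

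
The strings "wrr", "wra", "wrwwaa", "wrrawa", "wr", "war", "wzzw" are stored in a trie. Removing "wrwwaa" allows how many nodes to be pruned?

A node on "wrwwaa"'s path can go only if nothing else ends at it or branches off below it.
The suffix "wwaa" (4 nodes) is used only by "wrwwaa"; the node for "wr" still has the child "r", so pruning stops there.
Nodes removed: 4

4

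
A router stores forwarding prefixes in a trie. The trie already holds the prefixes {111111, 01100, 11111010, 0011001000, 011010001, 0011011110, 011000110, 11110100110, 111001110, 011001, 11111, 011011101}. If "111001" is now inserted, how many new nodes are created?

0

Every character of "111001" already lies on an existing path (it is a prefix of some stored word).
No new nodes are needed: 0.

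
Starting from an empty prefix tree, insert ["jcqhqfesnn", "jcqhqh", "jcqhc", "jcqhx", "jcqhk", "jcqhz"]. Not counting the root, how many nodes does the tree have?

Count nodes per top-level branch (shared prefixes stored once):
  'j'-branch (jcqhc, jcqhk, jcqhqfesnn, jcqhqh, jcqhx, jcqhz): 15 nodes
Sum: 15

15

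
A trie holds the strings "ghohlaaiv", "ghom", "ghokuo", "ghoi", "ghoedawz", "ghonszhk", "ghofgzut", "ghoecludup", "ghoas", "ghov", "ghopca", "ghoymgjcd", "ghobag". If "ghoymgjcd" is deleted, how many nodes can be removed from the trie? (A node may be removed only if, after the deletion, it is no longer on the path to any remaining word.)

Walk "ghoymgjcd" from the leaf back toward the root, removing each node that no remaining word uses.
The suffix "ymgjcd" (6 nodes) is used only by "ghoymgjcd"; the node for "gho" still has the child "h", so pruning stops there.
Nodes removed: 6

6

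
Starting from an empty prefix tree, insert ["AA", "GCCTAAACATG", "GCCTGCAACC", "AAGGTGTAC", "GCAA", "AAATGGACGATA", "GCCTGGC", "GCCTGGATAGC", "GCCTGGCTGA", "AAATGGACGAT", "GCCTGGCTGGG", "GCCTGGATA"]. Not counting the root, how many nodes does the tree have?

Count nodes per top-level branch (shared prefixes stored once):
  'A'-branch (AA, AAATGGACGAT, AAATGGACGATA, AAGGTGTAC): 19 nodes
  'G'-branch (GCAA, GCCTAAACATG, GCCTGCAACC, GCCTGGATA, GCCTGGATAGC, GCCTGGC, GCCTGGCTGA, GCCTGGCTGGG): 31 nodes
Sum: 50

50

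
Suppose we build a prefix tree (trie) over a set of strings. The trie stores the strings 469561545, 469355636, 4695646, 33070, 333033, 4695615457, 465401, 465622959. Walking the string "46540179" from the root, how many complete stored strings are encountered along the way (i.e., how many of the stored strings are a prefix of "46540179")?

1

Check each prefix of "46540179" against the stored set — each match is an end-marker on the path.
Prefixes of the query that are stored words: "465401"
Count: 1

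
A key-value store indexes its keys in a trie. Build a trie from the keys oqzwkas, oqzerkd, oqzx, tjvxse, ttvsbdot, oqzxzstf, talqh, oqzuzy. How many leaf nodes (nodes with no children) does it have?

7

A leaf is a node with no children — equivalently, the end of a word that is not a proper prefix of any other stored word.
Those words: "oqzerkd", "oqzuzy", "oqzwkas", "oqzxzstf", "talqh", "tjvxse", "ttvsbdot"
Leaf count: 7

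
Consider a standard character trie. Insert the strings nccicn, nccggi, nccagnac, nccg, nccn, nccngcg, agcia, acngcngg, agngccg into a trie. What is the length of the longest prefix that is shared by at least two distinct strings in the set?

The deepest shared node is where two words last agree before diverging.
"nccg" and "nccggi" agree on "nccg" (4 characters) before diverging; nothing deeper is shared.
Longest shared-prefix length: 4

4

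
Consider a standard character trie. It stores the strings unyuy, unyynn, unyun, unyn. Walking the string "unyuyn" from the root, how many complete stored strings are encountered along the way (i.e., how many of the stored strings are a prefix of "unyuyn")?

Walk "unyuyn" from the root; an end-of-word marker is hit whenever a stored word is a prefix of "unyuyn".
Prefixes of the query that are stored words: "unyuy"
Count: 1

1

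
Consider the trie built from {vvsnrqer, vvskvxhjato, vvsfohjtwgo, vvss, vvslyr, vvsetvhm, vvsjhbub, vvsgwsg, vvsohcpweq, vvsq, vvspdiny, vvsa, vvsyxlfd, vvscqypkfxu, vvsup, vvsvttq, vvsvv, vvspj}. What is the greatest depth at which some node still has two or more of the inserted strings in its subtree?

Equivalently: take the maximum, over all pairs, of their longest common prefix length.
"vvspdiny" and "vvspj" agree on "vvsp" (4 characters) before diverging; nothing deeper is shared.
Longest shared-prefix length: 4

4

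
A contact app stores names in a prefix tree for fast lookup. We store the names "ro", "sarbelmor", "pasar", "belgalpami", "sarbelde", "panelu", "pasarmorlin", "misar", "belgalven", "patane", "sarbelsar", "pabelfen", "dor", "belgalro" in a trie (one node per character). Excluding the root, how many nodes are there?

64

Insert word by word; a character creates a node only if that edge doesn't already exist:
  "ro" → 2 new (r, o)
  "sarbelmor" → 9 new (s, a, r, b, e, l, m, o, r)
  "pasar" → 5 new (p, a, s, a, r)
  "belgalpami" → 10 new (b, e, l, g, a, l, p, a, m, i)
  "sarbelde" → prefix "sarbel" already present; 2 new (d, e)
  "panelu" → prefix "pa" already present; 4 new (n, e, l, u)
  "pasarmorlin" → prefix "pasar" already present; 6 new (m, o, r, l, i, n)
  "misar" → 5 new (m, i, s, a, r)
  "belgalven" → prefix "belgal" already present; 3 new (v, e, n)
  "patane" → prefix "pa" already present; 4 new (t, a, n, e)
  "sarbelsar" → prefix "sarbel" already present; 3 new (s, a, r)
  "pabelfen" → prefix "pa" already present; 6 new (b, e, l, f, e, n)
  "dor" → 3 new (d, o, r)
  "belgalro" → prefix "belgal" already present; 2 new (r, o)
Total nodes = 2 + 9 + 5 + 10 + 2 + 4 + 6 + 5 + 3 + 4 + 3 + 6 + 3 + 2 = 64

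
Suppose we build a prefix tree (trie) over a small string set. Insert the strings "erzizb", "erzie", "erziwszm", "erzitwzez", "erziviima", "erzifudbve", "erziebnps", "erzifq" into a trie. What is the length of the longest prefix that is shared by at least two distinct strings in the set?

5

Look for the deepest trie node that still has at least two words in its subtree.
"erzie" and "erziebnps" agree on "erzie" (5 characters) before diverging; nothing deeper is shared.
Longest shared-prefix length: 5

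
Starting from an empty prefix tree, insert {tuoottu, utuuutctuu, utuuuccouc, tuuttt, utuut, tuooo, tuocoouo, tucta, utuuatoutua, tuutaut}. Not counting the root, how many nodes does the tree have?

Trace insertions, counting only characters that open a new branch:
  "tuoottu" → 7 new (t, u, o, o, t, t, u)
  "utuuutctuu" → 10 new (u, t, u, u, u, t, c, t, u, u)
  "utuuuccouc" → prefix "utuuu" already present; 5 new (c, c, o, u, c)
  "tuuttt" → prefix "tu" already present; 4 new (u, t, t, t)
  "utuut" → prefix "utuu" already present; 1 new (t)
  "tuooo" → prefix "tuoo" already present; 1 new (o)
  "tuocoouo" → prefix "tuo" already present; 5 new (c, o, o, u, o)
  "tucta" → prefix "tu" already present; 3 new (c, t, a)
  "utuuatoutua" → prefix "utuu" already present; 7 new (a, t, o, u, t, u, a)
  "tuutaut" → prefix "tuut" already present; 3 new (a, u, t)
Total nodes = 7 + 10 + 5 + 4 + 1 + 1 + 5 + 3 + 7 + 3 = 46

46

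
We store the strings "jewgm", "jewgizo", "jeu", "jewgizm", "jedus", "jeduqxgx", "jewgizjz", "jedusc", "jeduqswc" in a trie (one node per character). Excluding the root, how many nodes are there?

23

Trie structure (* marks end of a word):
(root)
└─ j
   └─ e
      ├─ d
      │  └─ u
      │     ├─ q
      │     │  ├─ s
      │     │  │  └─ w
      │     │  │     └─ c *
      │     │  └─ x
      │     │     └─ g
      │     │        └─ x *
      │     └─ s *
      │        └─ c *
      ├─ u *
      └─ w
         └─ g
            ├─ i
            │  └─ z
            │     ├─ j
            │     │  └─ z *
            │     ├─ m *
            │     └─ o *
            └─ m *
Counting every labelled node above: 23.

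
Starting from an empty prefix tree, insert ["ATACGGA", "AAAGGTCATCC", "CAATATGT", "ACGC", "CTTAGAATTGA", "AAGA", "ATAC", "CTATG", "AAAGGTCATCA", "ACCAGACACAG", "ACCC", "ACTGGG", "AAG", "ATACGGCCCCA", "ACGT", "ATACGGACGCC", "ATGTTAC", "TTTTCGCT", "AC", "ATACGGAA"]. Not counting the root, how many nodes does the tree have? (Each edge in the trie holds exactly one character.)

For each word, the new-node count is its length minus the longest prefix already in the trie:
  "ATACGGA" → 7 new (A, T, A, C, G, G, A)
  "AAAGGTCATCC" → prefix "A" already present; 10 new (A, A, G, G, T, C, A, T, C, C)
  "CAATATGT" → 8 new (C, A, A, T, A, T, G, T)
  "ACGC" → prefix "A" already present; 3 new (C, G, C)
  "CTTAGAATTGA" → prefix "C" already present; 10 new (T, T, A, G, A, A, T, T, G, A)
  "AAGA" → prefix "AA" already present; 2 new (G, A)
  "ATAC" → prefix "ATAC" already present; 0 new (none)
  "CTATG" → prefix "CT" already present; 3 new (A, T, G)
  "AAAGGTCATCA" → prefix "AAAGGTCATC" already present; 1 new (A)
  "ACCAGACACAG" → prefix "AC" already present; 9 new (C, A, G, A, C, A, C, A, G)
  "ACCC" → prefix "ACC" already present; 1 new (C)
  "ACTGGG" → prefix "AC" already present; 4 new (T, G, G, G)
  "AAG" → prefix "AAG" already present; 0 new (none)
  "ATACGGCCCCA" → prefix "ATACGG" already present; 5 new (C, C, C, C, A)
  "ACGT" → prefix "ACG" already present; 1 new (T)
  "ATACGGACGCC" → prefix "ATACGGA" already present; 4 new (C, G, C, C)
  "ATGTTAC" → prefix "AT" already present; 5 new (G, T, T, A, C)
  "TTTTCGCT" → 8 new (T, T, T, T, C, G, C, T)
  "AC" → prefix "AC" already present; 0 new (none)
  "ATACGGAA" → prefix "ATACGGA" already present; 1 new (A)
Total nodes = 7 + 10 + 8 + 3 + 10 + 2 + 0 + 3 + 1 + 9 + 1 + 4 + 0 + 5 + 1 + 4 + 5 + 8 + 0 + 1 = 82

82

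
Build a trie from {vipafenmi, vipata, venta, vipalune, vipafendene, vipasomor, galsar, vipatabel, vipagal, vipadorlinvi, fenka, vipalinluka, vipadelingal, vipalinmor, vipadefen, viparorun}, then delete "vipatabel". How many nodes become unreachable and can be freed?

3

Walk "vipatabel" from the leaf back toward the root, removing each node that no remaining word uses.
The suffix "bel" (3 nodes) is used only by "vipatabel"; "vipata" is itself a stored word, so pruning stops there.
Nodes removed: 3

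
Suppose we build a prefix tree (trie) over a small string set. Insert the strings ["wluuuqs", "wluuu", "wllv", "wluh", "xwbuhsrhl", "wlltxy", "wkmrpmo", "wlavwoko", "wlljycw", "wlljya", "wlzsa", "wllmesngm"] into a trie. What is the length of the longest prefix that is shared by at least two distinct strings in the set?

The deepest shared node is where two words last agree before diverging.
e.g. "wlljya" and "wlljycw" share the prefix "wlljy" of length 5; no pair shares a longer one.
Longest shared-prefix length: 5

5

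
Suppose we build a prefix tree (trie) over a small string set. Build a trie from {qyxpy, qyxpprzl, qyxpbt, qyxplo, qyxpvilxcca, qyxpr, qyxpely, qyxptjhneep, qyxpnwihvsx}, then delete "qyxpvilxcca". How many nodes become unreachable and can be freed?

Walk "qyxpvilxcca" from the leaf back toward the root, removing each node that no remaining word uses.
The suffix "vilxcca" (7 nodes) is used only by "qyxpvilxcca"; the node for "qyxp" still has the child "y", so pruning stops there.
Nodes removed: 7

7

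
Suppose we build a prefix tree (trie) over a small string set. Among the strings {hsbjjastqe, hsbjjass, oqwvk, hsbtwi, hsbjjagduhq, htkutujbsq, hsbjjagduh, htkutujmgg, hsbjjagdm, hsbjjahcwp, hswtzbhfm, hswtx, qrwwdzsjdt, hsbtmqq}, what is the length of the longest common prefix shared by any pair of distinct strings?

10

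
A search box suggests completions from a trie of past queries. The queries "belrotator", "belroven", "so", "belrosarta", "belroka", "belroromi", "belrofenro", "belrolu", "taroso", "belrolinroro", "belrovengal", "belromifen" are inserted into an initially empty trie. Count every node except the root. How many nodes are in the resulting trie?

53

Trace insertions, counting only characters that open a new branch:
  "belrotator" → 10 new (b, e, l, r, o, t, a, t, o, r)
  "belroven" → prefix "belro" already present; 3 new (v, e, n)
  "so" → 2 new (s, o)
  "belrosarta" → prefix "belro" already present; 5 new (s, a, r, t, a)
  "belroka" → prefix "belro" already present; 2 new (k, a)
  "belroromi" → prefix "belro" already present; 4 new (r, o, m, i)
  "belrofenro" → prefix "belro" already present; 5 new (f, e, n, r, o)
  "belrolu" → prefix "belro" already present; 2 new (l, u)
  "taroso" → 6 new (t, a, r, o, s, o)
  "belrolinroro" → prefix "belrol" already present; 6 new (i, n, r, o, r, o)
  "belrovengal" → prefix "belroven" already present; 3 new (g, a, l)
  "belromifen" → prefix "belro" already present; 5 new (m, i, f, e, n)
Total nodes = 10 + 3 + 2 + 5 + 2 + 4 + 5 + 2 + 6 + 6 + 3 + 5 = 53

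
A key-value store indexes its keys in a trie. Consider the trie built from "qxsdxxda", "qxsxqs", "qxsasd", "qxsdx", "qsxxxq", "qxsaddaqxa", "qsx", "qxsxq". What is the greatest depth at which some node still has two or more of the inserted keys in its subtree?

5

Equivalently: take the maximum, over all pairs, of their longest common prefix length.
"qxsdx" and "qxsdxxda" agree on "qxsdx" (5 characters) before diverging; nothing deeper is shared.
Longest shared-prefix length: 5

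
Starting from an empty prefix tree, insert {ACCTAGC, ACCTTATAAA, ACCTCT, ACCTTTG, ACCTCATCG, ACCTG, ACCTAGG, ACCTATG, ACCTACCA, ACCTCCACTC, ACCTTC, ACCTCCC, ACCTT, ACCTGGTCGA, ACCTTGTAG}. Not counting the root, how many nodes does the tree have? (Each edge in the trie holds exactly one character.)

44

For each word, the new-node count is its length minus the longest prefix already in the trie:
  "ACCTAGC" → 7 new (A, C, C, T, A, G, C)
  "ACCTTATAAA" → prefix "ACCT" already present; 6 new (T, A, T, A, A, A)
  "ACCTCT" → prefix "ACCT" already present; 2 new (C, T)
  "ACCTTTG" → prefix "ACCTT" already present; 2 new (T, G)
  "ACCTCATCG" → prefix "ACCTC" already present; 4 new (A, T, C, G)
  "ACCTG" → prefix "ACCT" already present; 1 new (G)
  "ACCTAGG" → prefix "ACCTAG" already present; 1 new (G)
  "ACCTATG" → prefix "ACCTA" already present; 2 new (T, G)
  "ACCTACCA" → prefix "ACCTA" already present; 3 new (C, C, A)
  "ACCTCCACTC" → prefix "ACCTC" already present; 5 new (C, A, C, T, C)
  "ACCTTC" → prefix "ACCTT" already present; 1 new (C)
  "ACCTCCC" → prefix "ACCTCC" already present; 1 new (C)
  "ACCTT" → prefix "ACCTT" already present; 0 new (none)
  "ACCTGGTCGA" → prefix "ACCTG" already present; 5 new (G, T, C, G, A)
  "ACCTTGTAG" → prefix "ACCTT" already present; 4 new (G, T, A, G)
Total nodes = 7 + 6 + 2 + 2 + 4 + 1 + 1 + 2 + 3 + 5 + 1 + 1 + 0 + 5 + 4 = 44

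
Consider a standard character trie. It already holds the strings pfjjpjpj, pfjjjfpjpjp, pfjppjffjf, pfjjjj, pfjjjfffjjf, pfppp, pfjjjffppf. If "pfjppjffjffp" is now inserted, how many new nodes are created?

2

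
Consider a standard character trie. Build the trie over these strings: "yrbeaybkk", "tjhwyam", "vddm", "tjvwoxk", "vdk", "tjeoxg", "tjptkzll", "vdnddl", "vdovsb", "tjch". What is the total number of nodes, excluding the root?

46

Count nodes per top-level branch (shared prefixes stored once):
  't'-branch (tjch, tjeoxg, tjhwyam, tjptkzll, tjvwoxk): 24 nodes
  'v'-branch (vddm, vdk, vdnddl, vdovsb): 13 nodes
  'y'-branch (yrbeaybkk): 9 nodes
Sum: 46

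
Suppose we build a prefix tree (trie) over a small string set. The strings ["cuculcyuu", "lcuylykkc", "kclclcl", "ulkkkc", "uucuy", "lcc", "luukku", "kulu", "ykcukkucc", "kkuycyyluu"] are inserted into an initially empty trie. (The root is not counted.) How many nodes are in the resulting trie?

62

Insert word by word; a character creates a node only if that edge doesn't already exist:
  "cuculcyuu" → 9 new (c, u, c, u, l, c, y, u, u)
  "lcuylykkc" → 9 new (l, c, u, y, l, y, k, k, c)
  "kclclcl" → 7 new (k, c, l, c, l, c, l)
  "ulkkkc" → 6 new (u, l, k, k, k, c)
  "uucuy" → prefix "u" already present; 4 new (u, c, u, y)
  "lcc" → prefix "lc" already present; 1 new (c)
  "luukku" → prefix "l" already present; 5 new (u, u, k, k, u)
  "kulu" → prefix "k" already present; 3 new (u, l, u)
  "ykcukkucc" → 9 new (y, k, c, u, k, k, u, c, c)
  "kkuycyyluu" → prefix "k" already present; 9 new (k, u, y, c, y, y, l, u, u)
Total nodes = 9 + 9 + 7 + 6 + 4 + 1 + 5 + 3 + 9 + 9 = 62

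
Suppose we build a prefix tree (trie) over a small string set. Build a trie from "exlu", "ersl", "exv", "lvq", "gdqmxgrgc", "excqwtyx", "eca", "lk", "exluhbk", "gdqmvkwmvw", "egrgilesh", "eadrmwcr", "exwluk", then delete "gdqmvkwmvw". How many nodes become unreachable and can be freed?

6

After clearing the end-marker at "gdqmvkwmvw", prune upward until reaching a node still needed by another word.
The suffix "vkwmvw" (6 nodes) is used only by "gdqmvkwmvw"; the node for "gdqm" still has the child "x", so pruning stops there.
Nodes removed: 6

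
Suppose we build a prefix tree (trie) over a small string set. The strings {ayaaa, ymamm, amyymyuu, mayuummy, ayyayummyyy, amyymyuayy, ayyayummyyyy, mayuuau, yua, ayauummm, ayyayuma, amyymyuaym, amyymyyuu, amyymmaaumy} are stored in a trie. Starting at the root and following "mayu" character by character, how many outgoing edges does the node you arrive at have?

Follow the path "mayu" to its node, then look at its outgoing edges.
Characters that immediately follow "mayu" among the stored strings: {u}.
That node has 1 child edge.

1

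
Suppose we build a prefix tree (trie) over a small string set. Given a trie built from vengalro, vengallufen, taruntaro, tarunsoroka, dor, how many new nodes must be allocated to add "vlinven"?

Walking "vlinven" from the root, the first 1 characters ("v") follow existing edges; "l" is the first miss.
So 7 − 1 = 6 new nodes.

6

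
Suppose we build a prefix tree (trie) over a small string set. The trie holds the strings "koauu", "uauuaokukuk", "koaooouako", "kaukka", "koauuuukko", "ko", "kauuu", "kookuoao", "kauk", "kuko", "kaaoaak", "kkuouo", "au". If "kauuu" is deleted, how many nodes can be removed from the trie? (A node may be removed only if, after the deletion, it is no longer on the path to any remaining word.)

Walk "kauuu" from the leaf back toward the root, removing each node that no remaining word uses.
The suffix "uu" (2 nodes) is used only by "kauuu"; the node for "kau" still has the child "k", so pruning stops there.
Nodes removed: 2

2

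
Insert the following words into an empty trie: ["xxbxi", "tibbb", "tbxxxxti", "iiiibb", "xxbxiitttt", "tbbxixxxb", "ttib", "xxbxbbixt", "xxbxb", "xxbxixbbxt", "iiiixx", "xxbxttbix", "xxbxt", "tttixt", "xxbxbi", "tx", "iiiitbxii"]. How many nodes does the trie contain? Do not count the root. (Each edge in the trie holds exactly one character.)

Count nodes per top-level branch (shared prefixes stored once):
  'i'-branch (iiiibb, iiiitbxii, iiiixx): 13 nodes
  't'-branch (tbbxixxxb, tbxxxxti, tibbb, ttib, tttixt, tx): 27 nodes
  'x'-branch (xxbxb, xxbxbbixt, xxbxbi, xxbxi, xxbxiitttt, xxbxixbbxt, xxbxt, xxbxttbix): 26 nodes
Sum: 66

66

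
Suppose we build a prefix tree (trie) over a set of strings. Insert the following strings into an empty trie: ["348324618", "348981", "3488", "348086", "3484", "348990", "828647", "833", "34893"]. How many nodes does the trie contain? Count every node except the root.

Count nodes per top-level branch (shared prefixes stored once):
  '3'-branch (348086, 348324618, 3484, 3488, 34893, 348981, 348990): 20 nodes
  '8'-branch (828647, 833): 8 nodes
Sum: 28

28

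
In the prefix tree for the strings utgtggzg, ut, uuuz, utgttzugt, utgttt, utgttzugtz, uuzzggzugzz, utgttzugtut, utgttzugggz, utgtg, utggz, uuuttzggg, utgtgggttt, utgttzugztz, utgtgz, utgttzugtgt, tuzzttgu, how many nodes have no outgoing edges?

14

A leaf is a node with no children — equivalently, the end of a word that is not a proper prefix of any other stored word.
Those words: "tuzzttgu", "utggz", "utgtgggttt", "utgtggzg", "utgtgz", "utgttt", "utgttzugggz", "utgttzugtgt", "utgttzugtut", "utgttzugtz", "utgttzugztz", "uuuttzggg", "uuuz", "uuzzggzugzz"
Leaf count: 14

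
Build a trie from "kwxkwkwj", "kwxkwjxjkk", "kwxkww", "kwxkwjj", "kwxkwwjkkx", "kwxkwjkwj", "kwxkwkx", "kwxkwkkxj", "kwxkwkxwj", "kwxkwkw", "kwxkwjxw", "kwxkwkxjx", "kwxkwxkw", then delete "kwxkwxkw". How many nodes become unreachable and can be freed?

Walk "kwxkwxkw" from the leaf back toward the root, removing each node that no remaining word uses.
The suffix "xkw" (3 nodes) is used only by "kwxkwxkw"; the node for "kwxkw" still has the child "k", so pruning stops there.
Nodes removed: 3

3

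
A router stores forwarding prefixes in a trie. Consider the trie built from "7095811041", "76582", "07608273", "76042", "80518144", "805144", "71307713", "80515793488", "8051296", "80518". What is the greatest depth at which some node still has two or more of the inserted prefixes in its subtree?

5

Equivalently: take the maximum, over all pairs, of their longest common prefix length.
"80518" and "80518144" agree on "80518" (5 characters) before diverging; nothing deeper is shared.
Longest shared-prefix length: 5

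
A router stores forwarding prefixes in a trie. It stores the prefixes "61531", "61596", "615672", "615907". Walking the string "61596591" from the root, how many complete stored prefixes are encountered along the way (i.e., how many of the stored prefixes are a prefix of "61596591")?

Walk "61596591" from the root; an end-of-word marker is hit whenever a stored word is a prefix of "61596591".
Prefixes of the query that are stored words: "61596"
Count: 1

1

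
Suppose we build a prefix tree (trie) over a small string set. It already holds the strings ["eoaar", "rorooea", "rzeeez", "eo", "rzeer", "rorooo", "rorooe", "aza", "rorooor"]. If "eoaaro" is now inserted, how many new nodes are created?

"eoaar" is already a path in the trie; the remaining "o" must be added.
Each of the 1 remaining characters creates one node.

1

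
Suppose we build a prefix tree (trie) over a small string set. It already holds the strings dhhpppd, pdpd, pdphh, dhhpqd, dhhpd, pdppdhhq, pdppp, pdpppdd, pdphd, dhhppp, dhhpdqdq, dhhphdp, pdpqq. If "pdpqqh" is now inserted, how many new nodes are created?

Walking "pdpqqh" from the root, the first 5 characters ("pdpqq") follow existing edges; "h" is the first miss.
So 6 − 5 = 1 new nodes.

1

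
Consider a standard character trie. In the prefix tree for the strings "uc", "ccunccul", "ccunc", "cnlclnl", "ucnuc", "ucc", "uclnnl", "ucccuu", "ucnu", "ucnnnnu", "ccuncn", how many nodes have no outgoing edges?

Leaves are exactly the stored words that no other stored word extends.
Those words: "ccunccul", "ccuncn", "cnlclnl", "ucccuu", "uclnnl", "ucnnnnu", "ucnuc"
Leaf count: 7

7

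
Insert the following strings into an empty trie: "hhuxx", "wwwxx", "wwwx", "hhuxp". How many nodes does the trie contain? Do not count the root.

11

For each word, the new-node count is its length minus the longest prefix already in the trie:
  "hhuxx" → 5 new (h, h, u, x, x)
  "wwwxx" → 5 new (w, w, w, x, x)
  "wwwx" → prefix "wwwx" already present; 0 new (none)
  "hhuxp" → prefix "hhux" already present; 1 new (p)
Total nodes = 5 + 5 + 0 + 1 = 11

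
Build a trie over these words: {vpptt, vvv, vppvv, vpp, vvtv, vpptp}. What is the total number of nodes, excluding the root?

For each word, the new-node count is its length minus the longest prefix already in the trie:
  "vpptt" → 5 new (v, p, p, t, t)
  "vvv" → prefix "v" already present; 2 new (v, v)
  "vppvv" → prefix "vpp" already present; 2 new (v, v)
  "vpp" → prefix "vpp" already present; 0 new (none)
  "vvtv" → prefix "vv" already present; 2 new (t, v)
  "vpptp" → prefix "vppt" already present; 1 new (p)
Total nodes = 5 + 2 + 2 + 0 + 2 + 1 = 12

12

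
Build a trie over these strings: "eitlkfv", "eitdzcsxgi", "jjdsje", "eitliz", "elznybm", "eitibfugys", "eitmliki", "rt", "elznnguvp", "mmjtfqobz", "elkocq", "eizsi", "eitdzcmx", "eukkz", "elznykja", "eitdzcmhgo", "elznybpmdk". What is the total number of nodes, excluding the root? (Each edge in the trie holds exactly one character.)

79

For each word, the new-node count is its length minus the longest prefix already in the trie:
  "eitlkfv" → 7 new (e, i, t, l, k, f, v)
  "eitdzcsxgi" → prefix "eit" already present; 7 new (d, z, c, s, x, g, i)
  "jjdsje" → 6 new (j, j, d, s, j, e)
  "eitliz" → prefix "eitl" already present; 2 new (i, z)
  "elznybm" → prefix "e" already present; 6 new (l, z, n, y, b, m)
  "eitibfugys" → prefix "eit" already present; 7 new (i, b, f, u, g, y, s)
  "eitmliki" → prefix "eit" already present; 5 new (m, l, i, k, i)
  "rt" → 2 new (r, t)
  "elznnguvp" → prefix "elzn" already present; 5 new (n, g, u, v, p)
  "mmjtfqobz" → 9 new (m, m, j, t, f, q, o, b, z)
  "elkocq" → prefix "el" already present; 4 new (k, o, c, q)
  "eizsi" → prefix "ei" already present; 3 new (z, s, i)
  "eitdzcmx" → prefix "eitdzc" already present; 2 new (m, x)
  "eukkz" → prefix "e" already present; 4 new (u, k, k, z)
  "elznykja" → prefix "elzny" already present; 3 new (k, j, a)
  "eitdzcmhgo" → prefix "eitdzcm" already present; 3 new (h, g, o)
  "elznybpmdk" → prefix "elznyb" already present; 4 new (p, m, d, k)
Total nodes = 7 + 7 + 6 + 2 + 6 + 7 + 5 + 2 + 5 + 9 + 4 + 3 + 2 + 4 + 3 + 3 + 4 = 79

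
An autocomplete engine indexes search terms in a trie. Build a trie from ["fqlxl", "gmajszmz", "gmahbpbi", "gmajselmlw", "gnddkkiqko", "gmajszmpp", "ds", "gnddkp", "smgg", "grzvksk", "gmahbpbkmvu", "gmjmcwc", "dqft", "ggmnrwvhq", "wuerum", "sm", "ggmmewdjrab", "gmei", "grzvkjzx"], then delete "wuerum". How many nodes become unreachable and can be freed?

After clearing the end-marker at "wuerum", prune upward until reaching a node still needed by another word.
No other word shares any prefix with "wuerum", so all 6 of its nodes go.
Nodes removed: 6

6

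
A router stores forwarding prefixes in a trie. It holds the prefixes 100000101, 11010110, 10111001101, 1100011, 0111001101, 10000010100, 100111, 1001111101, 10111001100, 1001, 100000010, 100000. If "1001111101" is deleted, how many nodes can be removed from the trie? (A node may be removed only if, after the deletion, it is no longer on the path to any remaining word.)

4

Walk "1001111101" from the leaf back toward the root, removing each node that no remaining word uses.
The suffix "1101" (4 nodes) is used only by "1001111101"; "100111" is itself a stored word, so pruning stops there.
Nodes removed: 4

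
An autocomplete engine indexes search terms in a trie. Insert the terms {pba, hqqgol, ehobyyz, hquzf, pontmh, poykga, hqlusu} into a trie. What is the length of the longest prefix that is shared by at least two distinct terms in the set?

2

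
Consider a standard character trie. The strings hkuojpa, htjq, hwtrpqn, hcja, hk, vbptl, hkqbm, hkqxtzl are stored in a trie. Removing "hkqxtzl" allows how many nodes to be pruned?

4

A node on "hkqxtzl"'s path can go only if nothing else ends at it or branches off below it.
The suffix "xtzl" (4 nodes) is used only by "hkqxtzl"; the node for "hkq" still has the child "b", so pruning stops there.
Nodes removed: 4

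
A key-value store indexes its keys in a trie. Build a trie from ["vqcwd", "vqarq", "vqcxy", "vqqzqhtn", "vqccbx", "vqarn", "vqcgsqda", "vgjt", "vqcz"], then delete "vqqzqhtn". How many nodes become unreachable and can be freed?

6

A node on "vqqzqhtn"'s path can go only if nothing else ends at it or branches off below it.
The suffix "qzqhtn" (6 nodes) is used only by "vqqzqhtn"; the node for "vq" still has the child "c", so pruning stops there.
Nodes removed: 6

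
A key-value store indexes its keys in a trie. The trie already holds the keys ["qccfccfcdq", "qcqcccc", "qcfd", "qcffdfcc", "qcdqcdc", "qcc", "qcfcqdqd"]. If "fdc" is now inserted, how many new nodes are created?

Nothing in the trie begins with "f"; the whole of "fdc" is new.
3 − 0 = 3 new nodes.

3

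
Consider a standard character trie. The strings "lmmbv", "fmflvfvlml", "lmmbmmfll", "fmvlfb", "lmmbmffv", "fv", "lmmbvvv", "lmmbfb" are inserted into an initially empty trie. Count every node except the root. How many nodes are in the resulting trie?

Trie structure (* marks end of a word):
(root)
├─ f
│  ├─ m
│  │  ├─ f
│  │  │  └─ l
│  │  │     └─ v
│  │  │        └─ f
│  │  │           └─ v
│  │  │              └─ l
│  │  │                 └─ m
│  │  │                    └─ l *
│  │  └─ v
│  │     └─ l
│  │        └─ f
│  │           └─ b *
│  └─ v *
└─ l
   └─ m
      └─ m
         └─ b
            ├─ f
            │  └─ b *
            ├─ m
            │  ├─ f
            │  │  └─ f
            │  │     └─ v *
            │  └─ m
            │     └─ f
            │        └─ l
            │           └─ l *
            └─ v *
               └─ v
                  └─ v *
Counting every labelled node above: 32.

32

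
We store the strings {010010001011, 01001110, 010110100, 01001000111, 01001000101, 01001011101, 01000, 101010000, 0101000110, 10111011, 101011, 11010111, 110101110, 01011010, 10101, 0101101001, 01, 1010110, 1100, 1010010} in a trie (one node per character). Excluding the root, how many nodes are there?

Trace insertions, counting only characters that open a new branch:
  "010010001011" → 12 new (0, 1, 0, 0, 1, 0, 0, 0, 1, 0, 1, 1)
  "01001110" → prefix "01001" already present; 3 new (1, 1, 0)
  "010110100" → prefix "010" already present; 6 new (1, 1, 0, 1, 0, 0)
  "01001000111" → prefix "010010001" already present; 2 new (1, 1)
  "01001000101" → prefix "01001000101" already present; 0 new (none)
  "01001011101" → prefix "010010" already present; 5 new (1, 1, 1, 0, 1)
  "01000" → prefix "0100" already present; 1 new (0)
  "101010000" → 9 new (1, 0, 1, 0, 1, 0, 0, 0, 0)
  "0101000110" → prefix "0101" already present; 6 new (0, 0, 0, 1, 1, 0)
  "10111011" → prefix "101" already present; 5 new (1, 1, 0, 1, 1)
  "101011" → prefix "10101" already present; 1 new (1)
  "11010111" → prefix "1" already present; 7 new (1, 0, 1, 0, 1, 1, 1)
  "110101110" → prefix "11010111" already present; 1 new (0)
  "01011010" → prefix "01011010" already present; 0 new (none)
  "10101" → prefix "10101" already present; 0 new (none)
  "0101101001" → prefix "010110100" already present; 1 new (1)
  "01" → prefix "01" already present; 0 new (none)
  "1010110" → prefix "101011" already present; 1 new (0)
  "1100" → prefix "110" already present; 1 new (0)
  "1010010" → prefix "1010" already present; 3 new (0, 1, 0)
Total nodes = 12 + 3 + 6 + 2 + 0 + 5 + 1 + 9 + 6 + 5 + 1 + 7 + 1 + 0 + 0 + 1 + 0 + 1 + 1 + 3 = 64

64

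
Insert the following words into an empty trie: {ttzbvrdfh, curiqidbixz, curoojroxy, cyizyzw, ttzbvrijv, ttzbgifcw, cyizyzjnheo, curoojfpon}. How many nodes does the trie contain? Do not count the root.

50

Count nodes per top-level branch (shared prefixes stored once):
  'c'-branch (curiqidbixz, curoojfpon, curoojroxy, cyizyzjnheo, cyizyzw): 33 nodes
  't'-branch (ttzbgifcw, ttzbvrdfh, ttzbvrijv): 17 nodes
Sum: 50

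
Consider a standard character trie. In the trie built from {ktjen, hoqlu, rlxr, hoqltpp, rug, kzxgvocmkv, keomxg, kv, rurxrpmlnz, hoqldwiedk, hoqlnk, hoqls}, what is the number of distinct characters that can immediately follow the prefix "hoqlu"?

Walk "hoqlu" from the root, arriving at one node.
No stored string extends past "hoqlu".
That node has 0 child edges.

0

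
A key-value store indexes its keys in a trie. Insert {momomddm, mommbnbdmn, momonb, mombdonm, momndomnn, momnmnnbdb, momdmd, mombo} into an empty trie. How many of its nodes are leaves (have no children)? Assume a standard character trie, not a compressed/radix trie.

8

A leaf is a node with no children — equivalently, the end of a word that is not a proper prefix of any other stored word.
Those words: "mombdonm", "mombo", "momdmd", "mommbnbdmn", "momndomnn", "momnmnnbdb", "momomddm", "momonb"
Leaf count: 8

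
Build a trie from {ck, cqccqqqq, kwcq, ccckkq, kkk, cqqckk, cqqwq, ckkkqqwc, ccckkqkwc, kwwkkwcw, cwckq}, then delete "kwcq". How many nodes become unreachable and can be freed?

2

After clearing the end-marker at "kwcq", prune upward until reaching a node still needed by another word.
The suffix "cq" (2 nodes) is used only by "kwcq"; the node for "kw" still has the child "w", so pruning stops there.
Nodes removed: 2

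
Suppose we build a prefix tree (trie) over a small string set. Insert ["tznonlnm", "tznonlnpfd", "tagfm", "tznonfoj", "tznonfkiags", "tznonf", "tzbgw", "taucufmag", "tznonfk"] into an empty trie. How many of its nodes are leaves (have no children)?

7

Leaves are exactly the stored words that no other stored word extends.
Those words: "tagfm", "taucufmag", "tzbgw", "tznonfkiags", "tznonfoj", "tznonlnm", "tznonlnpfd"
Leaf count: 7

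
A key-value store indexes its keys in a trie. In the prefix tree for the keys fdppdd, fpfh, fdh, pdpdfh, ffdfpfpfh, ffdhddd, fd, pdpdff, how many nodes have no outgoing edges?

7

A leaf is a node with no children — equivalently, the end of a word that is not a proper prefix of any other stored word.
Those words: "fdh", "fdppdd", "ffdfpfpfh", "ffdhddd", "fpfh", "pdpdff", "pdpdfh"
Leaf count: 7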